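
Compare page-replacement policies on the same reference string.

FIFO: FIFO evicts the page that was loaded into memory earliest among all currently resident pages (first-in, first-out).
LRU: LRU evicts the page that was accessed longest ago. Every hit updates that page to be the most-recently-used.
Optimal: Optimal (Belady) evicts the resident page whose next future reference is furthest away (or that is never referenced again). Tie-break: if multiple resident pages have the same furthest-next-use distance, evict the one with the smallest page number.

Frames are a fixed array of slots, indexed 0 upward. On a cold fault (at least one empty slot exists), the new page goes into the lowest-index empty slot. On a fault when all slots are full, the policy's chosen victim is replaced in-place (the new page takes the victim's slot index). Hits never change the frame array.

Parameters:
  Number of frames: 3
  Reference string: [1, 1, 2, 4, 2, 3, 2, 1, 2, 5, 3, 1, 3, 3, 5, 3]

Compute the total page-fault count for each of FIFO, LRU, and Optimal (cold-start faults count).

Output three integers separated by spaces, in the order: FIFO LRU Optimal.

Answer: 9 8 5

Derivation:
--- FIFO ---
  step 0: ref 1 -> FAULT, frames=[1,-,-] (faults so far: 1)
  step 1: ref 1 -> HIT, frames=[1,-,-] (faults so far: 1)
  step 2: ref 2 -> FAULT, frames=[1,2,-] (faults so far: 2)
  step 3: ref 4 -> FAULT, frames=[1,2,4] (faults so far: 3)
  step 4: ref 2 -> HIT, frames=[1,2,4] (faults so far: 3)
  step 5: ref 3 -> FAULT, evict 1, frames=[3,2,4] (faults so far: 4)
  step 6: ref 2 -> HIT, frames=[3,2,4] (faults so far: 4)
  step 7: ref 1 -> FAULT, evict 2, frames=[3,1,4] (faults so far: 5)
  step 8: ref 2 -> FAULT, evict 4, frames=[3,1,2] (faults so far: 6)
  step 9: ref 5 -> FAULT, evict 3, frames=[5,1,2] (faults so far: 7)
  step 10: ref 3 -> FAULT, evict 1, frames=[5,3,2] (faults so far: 8)
  step 11: ref 1 -> FAULT, evict 2, frames=[5,3,1] (faults so far: 9)
  step 12: ref 3 -> HIT, frames=[5,3,1] (faults so far: 9)
  step 13: ref 3 -> HIT, frames=[5,3,1] (faults so far: 9)
  step 14: ref 5 -> HIT, frames=[5,3,1] (faults so far: 9)
  step 15: ref 3 -> HIT, frames=[5,3,1] (faults so far: 9)
  FIFO total faults: 9
--- LRU ---
  step 0: ref 1 -> FAULT, frames=[1,-,-] (faults so far: 1)
  step 1: ref 1 -> HIT, frames=[1,-,-] (faults so far: 1)
  step 2: ref 2 -> FAULT, frames=[1,2,-] (faults so far: 2)
  step 3: ref 4 -> FAULT, frames=[1,2,4] (faults so far: 3)
  step 4: ref 2 -> HIT, frames=[1,2,4] (faults so far: 3)
  step 5: ref 3 -> FAULT, evict 1, frames=[3,2,4] (faults so far: 4)
  step 6: ref 2 -> HIT, frames=[3,2,4] (faults so far: 4)
  step 7: ref 1 -> FAULT, evict 4, frames=[3,2,1] (faults so far: 5)
  step 8: ref 2 -> HIT, frames=[3,2,1] (faults so far: 5)
  step 9: ref 5 -> FAULT, evict 3, frames=[5,2,1] (faults so far: 6)
  step 10: ref 3 -> FAULT, evict 1, frames=[5,2,3] (faults so far: 7)
  step 11: ref 1 -> FAULT, evict 2, frames=[5,1,3] (faults so far: 8)
  step 12: ref 3 -> HIT, frames=[5,1,3] (faults so far: 8)
  step 13: ref 3 -> HIT, frames=[5,1,3] (faults so far: 8)
  step 14: ref 5 -> HIT, frames=[5,1,3] (faults so far: 8)
  step 15: ref 3 -> HIT, frames=[5,1,3] (faults so far: 8)
  LRU total faults: 8
--- Optimal ---
  step 0: ref 1 -> FAULT, frames=[1,-,-] (faults so far: 1)
  step 1: ref 1 -> HIT, frames=[1,-,-] (faults so far: 1)
  step 2: ref 2 -> FAULT, frames=[1,2,-] (faults so far: 2)
  step 3: ref 4 -> FAULT, frames=[1,2,4] (faults so far: 3)
  step 4: ref 2 -> HIT, frames=[1,2,4] (faults so far: 3)
  step 5: ref 3 -> FAULT, evict 4, frames=[1,2,3] (faults so far: 4)
  step 6: ref 2 -> HIT, frames=[1,2,3] (faults so far: 4)
  step 7: ref 1 -> HIT, frames=[1,2,3] (faults so far: 4)
  step 8: ref 2 -> HIT, frames=[1,2,3] (faults so far: 4)
  step 9: ref 5 -> FAULT, evict 2, frames=[1,5,3] (faults so far: 5)
  step 10: ref 3 -> HIT, frames=[1,5,3] (faults so far: 5)
  step 11: ref 1 -> HIT, frames=[1,5,3] (faults so far: 5)
  step 12: ref 3 -> HIT, frames=[1,5,3] (faults so far: 5)
  step 13: ref 3 -> HIT, frames=[1,5,3] (faults so far: 5)
  step 14: ref 5 -> HIT, frames=[1,5,3] (faults so far: 5)
  step 15: ref 3 -> HIT, frames=[1,5,3] (faults so far: 5)
  Optimal total faults: 5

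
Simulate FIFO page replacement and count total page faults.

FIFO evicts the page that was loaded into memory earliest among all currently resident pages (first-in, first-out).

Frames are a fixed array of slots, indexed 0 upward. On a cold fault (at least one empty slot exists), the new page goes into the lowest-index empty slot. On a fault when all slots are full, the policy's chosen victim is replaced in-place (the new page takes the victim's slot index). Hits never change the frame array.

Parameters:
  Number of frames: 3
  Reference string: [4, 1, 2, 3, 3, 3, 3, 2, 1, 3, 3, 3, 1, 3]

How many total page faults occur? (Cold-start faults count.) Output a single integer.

Step 0: ref 4 → FAULT, frames=[4,-,-]
Step 1: ref 1 → FAULT, frames=[4,1,-]
Step 2: ref 2 → FAULT, frames=[4,1,2]
Step 3: ref 3 → FAULT (evict 4), frames=[3,1,2]
Step 4: ref 3 → HIT, frames=[3,1,2]
Step 5: ref 3 → HIT, frames=[3,1,2]
Step 6: ref 3 → HIT, frames=[3,1,2]
Step 7: ref 2 → HIT, frames=[3,1,2]
Step 8: ref 1 → HIT, frames=[3,1,2]
Step 9: ref 3 → HIT, frames=[3,1,2]
Step 10: ref 3 → HIT, frames=[3,1,2]
Step 11: ref 3 → HIT, frames=[3,1,2]
Step 12: ref 1 → HIT, frames=[3,1,2]
Step 13: ref 3 → HIT, frames=[3,1,2]
Total faults: 4

Answer: 4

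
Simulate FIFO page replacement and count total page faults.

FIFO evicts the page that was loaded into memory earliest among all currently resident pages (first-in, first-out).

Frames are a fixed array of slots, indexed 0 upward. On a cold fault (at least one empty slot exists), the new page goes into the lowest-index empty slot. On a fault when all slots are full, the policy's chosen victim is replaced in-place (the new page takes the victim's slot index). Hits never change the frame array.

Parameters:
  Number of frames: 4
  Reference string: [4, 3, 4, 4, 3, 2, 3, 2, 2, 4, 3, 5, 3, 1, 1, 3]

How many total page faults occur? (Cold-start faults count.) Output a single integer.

Answer: 5

Derivation:
Step 0: ref 4 → FAULT, frames=[4,-,-,-]
Step 1: ref 3 → FAULT, frames=[4,3,-,-]
Step 2: ref 4 → HIT, frames=[4,3,-,-]
Step 3: ref 4 → HIT, frames=[4,3,-,-]
Step 4: ref 3 → HIT, frames=[4,3,-,-]
Step 5: ref 2 → FAULT, frames=[4,3,2,-]
Step 6: ref 3 → HIT, frames=[4,3,2,-]
Step 7: ref 2 → HIT, frames=[4,3,2,-]
Step 8: ref 2 → HIT, frames=[4,3,2,-]
Step 9: ref 4 → HIT, frames=[4,3,2,-]
Step 10: ref 3 → HIT, frames=[4,3,2,-]
Step 11: ref 5 → FAULT, frames=[4,3,2,5]
Step 12: ref 3 → HIT, frames=[4,3,2,5]
Step 13: ref 1 → FAULT (evict 4), frames=[1,3,2,5]
Step 14: ref 1 → HIT, frames=[1,3,2,5]
Step 15: ref 3 → HIT, frames=[1,3,2,5]
Total faults: 5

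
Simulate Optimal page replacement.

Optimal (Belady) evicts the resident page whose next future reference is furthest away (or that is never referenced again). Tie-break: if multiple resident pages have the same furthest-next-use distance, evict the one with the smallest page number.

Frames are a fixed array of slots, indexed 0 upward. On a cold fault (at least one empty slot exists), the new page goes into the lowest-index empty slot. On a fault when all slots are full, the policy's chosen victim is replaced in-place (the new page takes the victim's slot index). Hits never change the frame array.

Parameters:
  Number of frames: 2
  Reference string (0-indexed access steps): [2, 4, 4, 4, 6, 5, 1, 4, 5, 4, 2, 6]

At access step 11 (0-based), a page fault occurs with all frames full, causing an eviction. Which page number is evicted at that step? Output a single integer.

Answer: 2

Derivation:
Step 0: ref 2 -> FAULT, frames=[2,-]
Step 1: ref 4 -> FAULT, frames=[2,4]
Step 2: ref 4 -> HIT, frames=[2,4]
Step 3: ref 4 -> HIT, frames=[2,4]
Step 4: ref 6 -> FAULT, evict 2, frames=[6,4]
Step 5: ref 5 -> FAULT, evict 6, frames=[5,4]
Step 6: ref 1 -> FAULT, evict 5, frames=[1,4]
Step 7: ref 4 -> HIT, frames=[1,4]
Step 8: ref 5 -> FAULT, evict 1, frames=[5,4]
Step 9: ref 4 -> HIT, frames=[5,4]
Step 10: ref 2 -> FAULT, evict 4, frames=[5,2]
Step 11: ref 6 -> FAULT, evict 2, frames=[5,6]
At step 11: evicted page 2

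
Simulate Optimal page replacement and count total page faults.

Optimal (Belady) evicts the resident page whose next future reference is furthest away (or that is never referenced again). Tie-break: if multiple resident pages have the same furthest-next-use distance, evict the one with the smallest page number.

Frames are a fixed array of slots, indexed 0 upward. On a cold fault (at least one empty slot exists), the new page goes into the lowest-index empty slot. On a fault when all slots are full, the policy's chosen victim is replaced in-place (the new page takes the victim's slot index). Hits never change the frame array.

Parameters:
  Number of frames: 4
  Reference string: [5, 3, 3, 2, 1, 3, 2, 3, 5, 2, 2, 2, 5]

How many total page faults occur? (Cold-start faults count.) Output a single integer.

Step 0: ref 5 → FAULT, frames=[5,-,-,-]
Step 1: ref 3 → FAULT, frames=[5,3,-,-]
Step 2: ref 3 → HIT, frames=[5,3,-,-]
Step 3: ref 2 → FAULT, frames=[5,3,2,-]
Step 4: ref 1 → FAULT, frames=[5,3,2,1]
Step 5: ref 3 → HIT, frames=[5,3,2,1]
Step 6: ref 2 → HIT, frames=[5,3,2,1]
Step 7: ref 3 → HIT, frames=[5,3,2,1]
Step 8: ref 5 → HIT, frames=[5,3,2,1]
Step 9: ref 2 → HIT, frames=[5,3,2,1]
Step 10: ref 2 → HIT, frames=[5,3,2,1]
Step 11: ref 2 → HIT, frames=[5,3,2,1]
Step 12: ref 5 → HIT, frames=[5,3,2,1]
Total faults: 4

Answer: 4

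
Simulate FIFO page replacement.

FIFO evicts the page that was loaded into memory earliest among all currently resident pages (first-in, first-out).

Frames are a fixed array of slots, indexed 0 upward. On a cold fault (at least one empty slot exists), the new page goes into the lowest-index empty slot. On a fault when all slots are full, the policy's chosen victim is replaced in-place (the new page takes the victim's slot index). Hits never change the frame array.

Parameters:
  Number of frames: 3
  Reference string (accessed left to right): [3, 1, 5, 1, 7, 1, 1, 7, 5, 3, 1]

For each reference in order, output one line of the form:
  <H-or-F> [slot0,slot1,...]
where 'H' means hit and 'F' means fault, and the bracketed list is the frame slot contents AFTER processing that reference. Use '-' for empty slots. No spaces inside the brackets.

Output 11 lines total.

F [3,-,-]
F [3,1,-]
F [3,1,5]
H [3,1,5]
F [7,1,5]
H [7,1,5]
H [7,1,5]
H [7,1,5]
H [7,1,5]
F [7,3,5]
F [7,3,1]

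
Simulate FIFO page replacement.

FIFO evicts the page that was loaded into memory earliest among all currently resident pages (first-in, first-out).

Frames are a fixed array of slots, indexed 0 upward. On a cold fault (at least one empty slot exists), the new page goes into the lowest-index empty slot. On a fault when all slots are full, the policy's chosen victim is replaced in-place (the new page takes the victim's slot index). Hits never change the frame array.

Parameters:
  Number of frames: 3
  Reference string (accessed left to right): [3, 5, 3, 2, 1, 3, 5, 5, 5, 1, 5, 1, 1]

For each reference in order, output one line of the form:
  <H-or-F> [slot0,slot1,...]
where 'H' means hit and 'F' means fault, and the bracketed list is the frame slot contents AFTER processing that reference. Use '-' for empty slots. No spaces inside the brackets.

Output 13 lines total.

F [3,-,-]
F [3,5,-]
H [3,5,-]
F [3,5,2]
F [1,5,2]
F [1,3,2]
F [1,3,5]
H [1,3,5]
H [1,3,5]
H [1,3,5]
H [1,3,5]
H [1,3,5]
H [1,3,5]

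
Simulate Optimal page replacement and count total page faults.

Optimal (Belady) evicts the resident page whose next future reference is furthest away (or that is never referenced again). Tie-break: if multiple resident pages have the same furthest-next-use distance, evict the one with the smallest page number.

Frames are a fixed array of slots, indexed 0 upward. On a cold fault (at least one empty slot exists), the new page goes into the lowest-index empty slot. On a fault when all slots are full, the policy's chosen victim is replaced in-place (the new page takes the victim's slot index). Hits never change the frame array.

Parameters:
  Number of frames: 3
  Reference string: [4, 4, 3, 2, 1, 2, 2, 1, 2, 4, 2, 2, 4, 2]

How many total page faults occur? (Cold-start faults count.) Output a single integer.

Step 0: ref 4 → FAULT, frames=[4,-,-]
Step 1: ref 4 → HIT, frames=[4,-,-]
Step 2: ref 3 → FAULT, frames=[4,3,-]
Step 3: ref 2 → FAULT, frames=[4,3,2]
Step 4: ref 1 → FAULT (evict 3), frames=[4,1,2]
Step 5: ref 2 → HIT, frames=[4,1,2]
Step 6: ref 2 → HIT, frames=[4,1,2]
Step 7: ref 1 → HIT, frames=[4,1,2]
Step 8: ref 2 → HIT, frames=[4,1,2]
Step 9: ref 4 → HIT, frames=[4,1,2]
Step 10: ref 2 → HIT, frames=[4,1,2]
Step 11: ref 2 → HIT, frames=[4,1,2]
Step 12: ref 4 → HIT, frames=[4,1,2]
Step 13: ref 2 → HIT, frames=[4,1,2]
Total faults: 4

Answer: 4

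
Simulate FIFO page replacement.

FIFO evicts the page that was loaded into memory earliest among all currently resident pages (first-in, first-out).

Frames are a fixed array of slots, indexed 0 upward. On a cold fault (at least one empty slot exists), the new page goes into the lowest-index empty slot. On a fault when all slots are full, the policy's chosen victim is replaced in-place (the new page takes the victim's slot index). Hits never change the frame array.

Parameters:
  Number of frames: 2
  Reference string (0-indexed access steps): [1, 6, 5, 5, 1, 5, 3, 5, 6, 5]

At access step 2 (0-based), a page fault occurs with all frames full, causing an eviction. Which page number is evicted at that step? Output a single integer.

Answer: 1

Derivation:
Step 0: ref 1 -> FAULT, frames=[1,-]
Step 1: ref 6 -> FAULT, frames=[1,6]
Step 2: ref 5 -> FAULT, evict 1, frames=[5,6]
At step 2: evicted page 1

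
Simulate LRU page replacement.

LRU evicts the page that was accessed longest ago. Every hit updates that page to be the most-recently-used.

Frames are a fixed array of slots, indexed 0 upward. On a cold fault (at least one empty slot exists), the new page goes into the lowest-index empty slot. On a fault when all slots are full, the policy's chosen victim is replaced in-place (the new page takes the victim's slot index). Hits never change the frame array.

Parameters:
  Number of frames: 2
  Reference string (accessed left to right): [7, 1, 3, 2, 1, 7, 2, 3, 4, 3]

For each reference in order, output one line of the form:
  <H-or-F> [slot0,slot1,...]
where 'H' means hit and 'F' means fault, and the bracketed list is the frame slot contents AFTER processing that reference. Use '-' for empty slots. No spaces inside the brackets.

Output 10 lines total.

F [7,-]
F [7,1]
F [3,1]
F [3,2]
F [1,2]
F [1,7]
F [2,7]
F [2,3]
F [4,3]
H [4,3]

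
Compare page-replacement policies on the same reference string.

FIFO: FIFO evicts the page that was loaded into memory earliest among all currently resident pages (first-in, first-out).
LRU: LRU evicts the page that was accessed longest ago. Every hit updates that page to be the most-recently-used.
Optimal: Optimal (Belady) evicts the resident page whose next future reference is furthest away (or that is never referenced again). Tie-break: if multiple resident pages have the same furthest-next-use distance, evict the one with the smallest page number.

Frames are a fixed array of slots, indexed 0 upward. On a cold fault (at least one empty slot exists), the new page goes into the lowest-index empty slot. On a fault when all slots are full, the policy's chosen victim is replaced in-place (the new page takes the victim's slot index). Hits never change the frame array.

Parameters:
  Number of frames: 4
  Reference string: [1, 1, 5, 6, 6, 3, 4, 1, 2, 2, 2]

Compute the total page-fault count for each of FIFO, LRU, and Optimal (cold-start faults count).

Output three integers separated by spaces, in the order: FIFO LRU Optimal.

--- FIFO ---
  step 0: ref 1 -> FAULT, frames=[1,-,-,-] (faults so far: 1)
  step 1: ref 1 -> HIT, frames=[1,-,-,-] (faults so far: 1)
  step 2: ref 5 -> FAULT, frames=[1,5,-,-] (faults so far: 2)
  step 3: ref 6 -> FAULT, frames=[1,5,6,-] (faults so far: 3)
  step 4: ref 6 -> HIT, frames=[1,5,6,-] (faults so far: 3)
  step 5: ref 3 -> FAULT, frames=[1,5,6,3] (faults so far: 4)
  step 6: ref 4 -> FAULT, evict 1, frames=[4,5,6,3] (faults so far: 5)
  step 7: ref 1 -> FAULT, evict 5, frames=[4,1,6,3] (faults so far: 6)
  step 8: ref 2 -> FAULT, evict 6, frames=[4,1,2,3] (faults so far: 7)
  step 9: ref 2 -> HIT, frames=[4,1,2,3] (faults so far: 7)
  step 10: ref 2 -> HIT, frames=[4,1,2,3] (faults so far: 7)
  FIFO total faults: 7
--- LRU ---
  step 0: ref 1 -> FAULT, frames=[1,-,-,-] (faults so far: 1)
  step 1: ref 1 -> HIT, frames=[1,-,-,-] (faults so far: 1)
  step 2: ref 5 -> FAULT, frames=[1,5,-,-] (faults so far: 2)
  step 3: ref 6 -> FAULT, frames=[1,5,6,-] (faults so far: 3)
  step 4: ref 6 -> HIT, frames=[1,5,6,-] (faults so far: 3)
  step 5: ref 3 -> FAULT, frames=[1,5,6,3] (faults so far: 4)
  step 6: ref 4 -> FAULT, evict 1, frames=[4,5,6,3] (faults so far: 5)
  step 7: ref 1 -> FAULT, evict 5, frames=[4,1,6,3] (faults so far: 6)
  step 8: ref 2 -> FAULT, evict 6, frames=[4,1,2,3] (faults so far: 7)
  step 9: ref 2 -> HIT, frames=[4,1,2,3] (faults so far: 7)
  step 10: ref 2 -> HIT, frames=[4,1,2,3] (faults so far: 7)
  LRU total faults: 7
--- Optimal ---
  step 0: ref 1 -> FAULT, frames=[1,-,-,-] (faults so far: 1)
  step 1: ref 1 -> HIT, frames=[1,-,-,-] (faults so far: 1)
  step 2: ref 5 -> FAULT, frames=[1,5,-,-] (faults so far: 2)
  step 3: ref 6 -> FAULT, frames=[1,5,6,-] (faults so far: 3)
  step 4: ref 6 -> HIT, frames=[1,5,6,-] (faults so far: 3)
  step 5: ref 3 -> FAULT, frames=[1,5,6,3] (faults so far: 4)
  step 6: ref 4 -> FAULT, evict 3, frames=[1,5,6,4] (faults so far: 5)
  step 7: ref 1 -> HIT, frames=[1,5,6,4] (faults so far: 5)
  step 8: ref 2 -> FAULT, evict 1, frames=[2,5,6,4] (faults so far: 6)
  step 9: ref 2 -> HIT, frames=[2,5,6,4] (faults so far: 6)
  step 10: ref 2 -> HIT, frames=[2,5,6,4] (faults so far: 6)
  Optimal total faults: 6

Answer: 7 7 6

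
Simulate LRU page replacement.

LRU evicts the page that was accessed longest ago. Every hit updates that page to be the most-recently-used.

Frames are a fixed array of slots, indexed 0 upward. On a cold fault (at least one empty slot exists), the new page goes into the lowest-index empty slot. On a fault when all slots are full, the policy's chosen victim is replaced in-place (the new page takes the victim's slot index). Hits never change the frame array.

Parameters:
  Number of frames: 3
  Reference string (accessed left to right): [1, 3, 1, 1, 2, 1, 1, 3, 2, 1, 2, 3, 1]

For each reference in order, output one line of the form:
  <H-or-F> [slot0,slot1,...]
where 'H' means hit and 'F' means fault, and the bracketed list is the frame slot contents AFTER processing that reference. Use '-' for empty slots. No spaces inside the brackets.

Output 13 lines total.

F [1,-,-]
F [1,3,-]
H [1,3,-]
H [1,3,-]
F [1,3,2]
H [1,3,2]
H [1,3,2]
H [1,3,2]
H [1,3,2]
H [1,3,2]
H [1,3,2]
H [1,3,2]
H [1,3,2]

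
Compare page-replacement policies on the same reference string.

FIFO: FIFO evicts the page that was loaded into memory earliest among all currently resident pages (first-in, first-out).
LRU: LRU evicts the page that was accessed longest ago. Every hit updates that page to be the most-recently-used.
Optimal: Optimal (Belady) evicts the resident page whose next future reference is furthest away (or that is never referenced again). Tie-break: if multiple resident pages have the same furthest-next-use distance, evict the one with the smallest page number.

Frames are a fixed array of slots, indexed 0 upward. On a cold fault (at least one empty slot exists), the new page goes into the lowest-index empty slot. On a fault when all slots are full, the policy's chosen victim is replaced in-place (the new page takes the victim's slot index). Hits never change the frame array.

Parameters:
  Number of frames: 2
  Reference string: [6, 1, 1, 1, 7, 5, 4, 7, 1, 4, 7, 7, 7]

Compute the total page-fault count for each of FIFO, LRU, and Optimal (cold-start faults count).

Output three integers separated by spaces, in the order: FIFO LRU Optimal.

Answer: 9 9 7

Derivation:
--- FIFO ---
  step 0: ref 6 -> FAULT, frames=[6,-] (faults so far: 1)
  step 1: ref 1 -> FAULT, frames=[6,1] (faults so far: 2)
  step 2: ref 1 -> HIT, frames=[6,1] (faults so far: 2)
  step 3: ref 1 -> HIT, frames=[6,1] (faults so far: 2)
  step 4: ref 7 -> FAULT, evict 6, frames=[7,1] (faults so far: 3)
  step 5: ref 5 -> FAULT, evict 1, frames=[7,5] (faults so far: 4)
  step 6: ref 4 -> FAULT, evict 7, frames=[4,5] (faults so far: 5)
  step 7: ref 7 -> FAULT, evict 5, frames=[4,7] (faults so far: 6)
  step 8: ref 1 -> FAULT, evict 4, frames=[1,7] (faults so far: 7)
  step 9: ref 4 -> FAULT, evict 7, frames=[1,4] (faults so far: 8)
  step 10: ref 7 -> FAULT, evict 1, frames=[7,4] (faults so far: 9)
  step 11: ref 7 -> HIT, frames=[7,4] (faults so far: 9)
  step 12: ref 7 -> HIT, frames=[7,4] (faults so far: 9)
  FIFO total faults: 9
--- LRU ---
  step 0: ref 6 -> FAULT, frames=[6,-] (faults so far: 1)
  step 1: ref 1 -> FAULT, frames=[6,1] (faults so far: 2)
  step 2: ref 1 -> HIT, frames=[6,1] (faults so far: 2)
  step 3: ref 1 -> HIT, frames=[6,1] (faults so far: 2)
  step 4: ref 7 -> FAULT, evict 6, frames=[7,1] (faults so far: 3)
  step 5: ref 5 -> FAULT, evict 1, frames=[7,5] (faults so far: 4)
  step 6: ref 4 -> FAULT, evict 7, frames=[4,5] (faults so far: 5)
  step 7: ref 7 -> FAULT, evict 5, frames=[4,7] (faults so far: 6)
  step 8: ref 1 -> FAULT, evict 4, frames=[1,7] (faults so far: 7)
  step 9: ref 4 -> FAULT, evict 7, frames=[1,4] (faults so far: 8)
  step 10: ref 7 -> FAULT, evict 1, frames=[7,4] (faults so far: 9)
  step 11: ref 7 -> HIT, frames=[7,4] (faults so far: 9)
  step 12: ref 7 -> HIT, frames=[7,4] (faults so far: 9)
  LRU total faults: 9
--- Optimal ---
  step 0: ref 6 -> FAULT, frames=[6,-] (faults so far: 1)
  step 1: ref 1 -> FAULT, frames=[6,1] (faults so far: 2)
  step 2: ref 1 -> HIT, frames=[6,1] (faults so far: 2)
  step 3: ref 1 -> HIT, frames=[6,1] (faults so far: 2)
  step 4: ref 7 -> FAULT, evict 6, frames=[7,1] (faults so far: 3)
  step 5: ref 5 -> FAULT, evict 1, frames=[7,5] (faults so far: 4)
  step 6: ref 4 -> FAULT, evict 5, frames=[7,4] (faults so far: 5)
  step 7: ref 7 -> HIT, frames=[7,4] (faults so far: 5)
  step 8: ref 1 -> FAULT, evict 7, frames=[1,4] (faults so far: 6)
  step 9: ref 4 -> HIT, frames=[1,4] (faults so far: 6)
  step 10: ref 7 -> FAULT, evict 1, frames=[7,4] (faults so far: 7)
  step 11: ref 7 -> HIT, frames=[7,4] (faults so far: 7)
  step 12: ref 7 -> HIT, frames=[7,4] (faults so far: 7)
  Optimal total faults: 7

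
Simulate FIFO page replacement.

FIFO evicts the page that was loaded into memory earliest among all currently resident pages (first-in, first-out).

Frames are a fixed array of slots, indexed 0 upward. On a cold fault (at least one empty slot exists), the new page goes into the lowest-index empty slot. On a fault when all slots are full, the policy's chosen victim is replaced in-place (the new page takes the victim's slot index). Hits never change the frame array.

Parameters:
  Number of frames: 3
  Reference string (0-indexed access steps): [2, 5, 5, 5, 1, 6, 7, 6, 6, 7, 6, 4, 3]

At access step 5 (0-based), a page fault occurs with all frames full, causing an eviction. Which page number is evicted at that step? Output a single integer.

Answer: 2

Derivation:
Step 0: ref 2 -> FAULT, frames=[2,-,-]
Step 1: ref 5 -> FAULT, frames=[2,5,-]
Step 2: ref 5 -> HIT, frames=[2,5,-]
Step 3: ref 5 -> HIT, frames=[2,5,-]
Step 4: ref 1 -> FAULT, frames=[2,5,1]
Step 5: ref 6 -> FAULT, evict 2, frames=[6,5,1]
At step 5: evicted page 2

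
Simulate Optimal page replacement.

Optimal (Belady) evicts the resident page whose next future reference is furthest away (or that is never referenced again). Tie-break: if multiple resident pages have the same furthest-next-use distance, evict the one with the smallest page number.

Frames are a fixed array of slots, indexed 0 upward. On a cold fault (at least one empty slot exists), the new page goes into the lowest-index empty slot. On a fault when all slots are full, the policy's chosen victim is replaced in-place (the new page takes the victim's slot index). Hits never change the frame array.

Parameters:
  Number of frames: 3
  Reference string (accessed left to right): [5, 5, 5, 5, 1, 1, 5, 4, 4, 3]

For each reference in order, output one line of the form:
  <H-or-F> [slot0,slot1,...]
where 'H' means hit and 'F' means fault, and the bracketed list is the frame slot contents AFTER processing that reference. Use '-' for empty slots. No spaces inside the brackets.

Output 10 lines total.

F [5,-,-]
H [5,-,-]
H [5,-,-]
H [5,-,-]
F [5,1,-]
H [5,1,-]
H [5,1,-]
F [5,1,4]
H [5,1,4]
F [5,3,4]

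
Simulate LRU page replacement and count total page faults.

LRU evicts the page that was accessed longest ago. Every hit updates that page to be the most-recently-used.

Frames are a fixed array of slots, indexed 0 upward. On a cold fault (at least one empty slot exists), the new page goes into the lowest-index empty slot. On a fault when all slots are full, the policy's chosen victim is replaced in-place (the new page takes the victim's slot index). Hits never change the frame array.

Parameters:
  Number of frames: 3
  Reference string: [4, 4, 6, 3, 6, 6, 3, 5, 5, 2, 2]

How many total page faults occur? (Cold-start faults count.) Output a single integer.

Step 0: ref 4 → FAULT, frames=[4,-,-]
Step 1: ref 4 → HIT, frames=[4,-,-]
Step 2: ref 6 → FAULT, frames=[4,6,-]
Step 3: ref 3 → FAULT, frames=[4,6,3]
Step 4: ref 6 → HIT, frames=[4,6,3]
Step 5: ref 6 → HIT, frames=[4,6,3]
Step 6: ref 3 → HIT, frames=[4,6,3]
Step 7: ref 5 → FAULT (evict 4), frames=[5,6,3]
Step 8: ref 5 → HIT, frames=[5,6,3]
Step 9: ref 2 → FAULT (evict 6), frames=[5,2,3]
Step 10: ref 2 → HIT, frames=[5,2,3]
Total faults: 5

Answer: 5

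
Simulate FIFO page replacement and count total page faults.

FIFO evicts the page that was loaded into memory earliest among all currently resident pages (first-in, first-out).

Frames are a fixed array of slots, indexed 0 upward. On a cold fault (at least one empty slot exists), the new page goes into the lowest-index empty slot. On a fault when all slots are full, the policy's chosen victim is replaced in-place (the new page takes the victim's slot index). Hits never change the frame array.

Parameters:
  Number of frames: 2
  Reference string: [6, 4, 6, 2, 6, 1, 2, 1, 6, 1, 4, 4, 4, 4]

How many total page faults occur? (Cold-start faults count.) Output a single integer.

Step 0: ref 6 → FAULT, frames=[6,-]
Step 1: ref 4 → FAULT, frames=[6,4]
Step 2: ref 6 → HIT, frames=[6,4]
Step 3: ref 2 → FAULT (evict 6), frames=[2,4]
Step 4: ref 6 → FAULT (evict 4), frames=[2,6]
Step 5: ref 1 → FAULT (evict 2), frames=[1,6]
Step 6: ref 2 → FAULT (evict 6), frames=[1,2]
Step 7: ref 1 → HIT, frames=[1,2]
Step 8: ref 6 → FAULT (evict 1), frames=[6,2]
Step 9: ref 1 → FAULT (evict 2), frames=[6,1]
Step 10: ref 4 → FAULT (evict 6), frames=[4,1]
Step 11: ref 4 → HIT, frames=[4,1]
Step 12: ref 4 → HIT, frames=[4,1]
Step 13: ref 4 → HIT, frames=[4,1]
Total faults: 9

Answer: 9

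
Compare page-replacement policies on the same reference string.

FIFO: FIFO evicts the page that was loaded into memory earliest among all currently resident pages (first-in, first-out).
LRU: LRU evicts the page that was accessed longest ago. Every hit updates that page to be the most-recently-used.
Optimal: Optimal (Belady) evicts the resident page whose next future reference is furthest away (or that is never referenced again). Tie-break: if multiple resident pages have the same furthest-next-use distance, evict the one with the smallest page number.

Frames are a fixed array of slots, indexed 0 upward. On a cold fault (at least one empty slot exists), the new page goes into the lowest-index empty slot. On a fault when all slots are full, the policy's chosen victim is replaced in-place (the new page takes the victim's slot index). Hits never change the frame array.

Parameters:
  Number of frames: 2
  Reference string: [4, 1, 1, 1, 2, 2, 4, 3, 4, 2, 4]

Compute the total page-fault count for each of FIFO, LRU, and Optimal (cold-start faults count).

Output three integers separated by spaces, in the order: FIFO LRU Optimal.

--- FIFO ---
  step 0: ref 4 -> FAULT, frames=[4,-] (faults so far: 1)
  step 1: ref 1 -> FAULT, frames=[4,1] (faults so far: 2)
  step 2: ref 1 -> HIT, frames=[4,1] (faults so far: 2)
  step 3: ref 1 -> HIT, frames=[4,1] (faults so far: 2)
  step 4: ref 2 -> FAULT, evict 4, frames=[2,1] (faults so far: 3)
  step 5: ref 2 -> HIT, frames=[2,1] (faults so far: 3)
  step 6: ref 4 -> FAULT, evict 1, frames=[2,4] (faults so far: 4)
  step 7: ref 3 -> FAULT, evict 2, frames=[3,4] (faults so far: 5)
  step 8: ref 4 -> HIT, frames=[3,4] (faults so far: 5)
  step 9: ref 2 -> FAULT, evict 4, frames=[3,2] (faults so far: 6)
  step 10: ref 4 -> FAULT, evict 3, frames=[4,2] (faults so far: 7)
  FIFO total faults: 7
--- LRU ---
  step 0: ref 4 -> FAULT, frames=[4,-] (faults so far: 1)
  step 1: ref 1 -> FAULT, frames=[4,1] (faults so far: 2)
  step 2: ref 1 -> HIT, frames=[4,1] (faults so far: 2)
  step 3: ref 1 -> HIT, frames=[4,1] (faults so far: 2)
  step 4: ref 2 -> FAULT, evict 4, frames=[2,1] (faults so far: 3)
  step 5: ref 2 -> HIT, frames=[2,1] (faults so far: 3)
  step 6: ref 4 -> FAULT, evict 1, frames=[2,4] (faults so far: 4)
  step 7: ref 3 -> FAULT, evict 2, frames=[3,4] (faults so far: 5)
  step 8: ref 4 -> HIT, frames=[3,4] (faults so far: 5)
  step 9: ref 2 -> FAULT, evict 3, frames=[2,4] (faults so far: 6)
  step 10: ref 4 -> HIT, frames=[2,4] (faults so far: 6)
  LRU total faults: 6
--- Optimal ---
  step 0: ref 4 -> FAULT, frames=[4,-] (faults so far: 1)
  step 1: ref 1 -> FAULT, frames=[4,1] (faults so far: 2)
  step 2: ref 1 -> HIT, frames=[4,1] (faults so far: 2)
  step 3: ref 1 -> HIT, frames=[4,1] (faults so far: 2)
  step 4: ref 2 -> FAULT, evict 1, frames=[4,2] (faults so far: 3)
  step 5: ref 2 -> HIT, frames=[4,2] (faults so far: 3)
  step 6: ref 4 -> HIT, frames=[4,2] (faults so far: 3)
  step 7: ref 3 -> FAULT, evict 2, frames=[4,3] (faults so far: 4)
  step 8: ref 4 -> HIT, frames=[4,3] (faults so far: 4)
  step 9: ref 2 -> FAULT, evict 3, frames=[4,2] (faults so far: 5)
  step 10: ref 4 -> HIT, frames=[4,2] (faults so far: 5)
  Optimal total faults: 5

Answer: 7 6 5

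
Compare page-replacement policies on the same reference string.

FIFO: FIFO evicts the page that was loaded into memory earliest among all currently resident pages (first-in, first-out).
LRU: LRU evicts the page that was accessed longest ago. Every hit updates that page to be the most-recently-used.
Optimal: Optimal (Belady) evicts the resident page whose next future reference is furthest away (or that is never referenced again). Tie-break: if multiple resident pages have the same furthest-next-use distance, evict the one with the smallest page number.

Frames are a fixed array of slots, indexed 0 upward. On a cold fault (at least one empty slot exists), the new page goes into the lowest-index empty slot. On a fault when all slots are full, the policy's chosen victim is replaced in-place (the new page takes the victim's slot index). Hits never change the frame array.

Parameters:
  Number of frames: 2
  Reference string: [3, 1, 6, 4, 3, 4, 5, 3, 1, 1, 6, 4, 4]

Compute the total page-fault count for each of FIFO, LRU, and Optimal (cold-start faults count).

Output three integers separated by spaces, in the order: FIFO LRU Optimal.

--- FIFO ---
  step 0: ref 3 -> FAULT, frames=[3,-] (faults so far: 1)
  step 1: ref 1 -> FAULT, frames=[3,1] (faults so far: 2)
  step 2: ref 6 -> FAULT, evict 3, frames=[6,1] (faults so far: 3)
  step 3: ref 4 -> FAULT, evict 1, frames=[6,4] (faults so far: 4)
  step 4: ref 3 -> FAULT, evict 6, frames=[3,4] (faults so far: 5)
  step 5: ref 4 -> HIT, frames=[3,4] (faults so far: 5)
  step 6: ref 5 -> FAULT, evict 4, frames=[3,5] (faults so far: 6)
  step 7: ref 3 -> HIT, frames=[3,5] (faults so far: 6)
  step 8: ref 1 -> FAULT, evict 3, frames=[1,5] (faults so far: 7)
  step 9: ref 1 -> HIT, frames=[1,5] (faults so far: 7)
  step 10: ref 6 -> FAULT, evict 5, frames=[1,6] (faults so far: 8)
  step 11: ref 4 -> FAULT, evict 1, frames=[4,6] (faults so far: 9)
  step 12: ref 4 -> HIT, frames=[4,6] (faults so far: 9)
  FIFO total faults: 9
--- LRU ---
  step 0: ref 3 -> FAULT, frames=[3,-] (faults so far: 1)
  step 1: ref 1 -> FAULT, frames=[3,1] (faults so far: 2)
  step 2: ref 6 -> FAULT, evict 3, frames=[6,1] (faults so far: 3)
  step 3: ref 4 -> FAULT, evict 1, frames=[6,4] (faults so far: 4)
  step 4: ref 3 -> FAULT, evict 6, frames=[3,4] (faults so far: 5)
  step 5: ref 4 -> HIT, frames=[3,4] (faults so far: 5)
  step 6: ref 5 -> FAULT, evict 3, frames=[5,4] (faults so far: 6)
  step 7: ref 3 -> FAULT, evict 4, frames=[5,3] (faults so far: 7)
  step 8: ref 1 -> FAULT, evict 5, frames=[1,3] (faults so far: 8)
  step 9: ref 1 -> HIT, frames=[1,3] (faults so far: 8)
  step 10: ref 6 -> FAULT, evict 3, frames=[1,6] (faults so far: 9)
  step 11: ref 4 -> FAULT, evict 1, frames=[4,6] (faults so far: 10)
  step 12: ref 4 -> HIT, frames=[4,6] (faults so far: 10)
  LRU total faults: 10
--- Optimal ---
  step 0: ref 3 -> FAULT, frames=[3,-] (faults so far: 1)
  step 1: ref 1 -> FAULT, frames=[3,1] (faults so far: 2)
  step 2: ref 6 -> FAULT, evict 1, frames=[3,6] (faults so far: 3)
  step 3: ref 4 -> FAULT, evict 6, frames=[3,4] (faults so far: 4)
  step 4: ref 3 -> HIT, frames=[3,4] (faults so far: 4)
  step 5: ref 4 -> HIT, frames=[3,4] (faults so far: 4)
  step 6: ref 5 -> FAULT, evict 4, frames=[3,5] (faults so far: 5)
  step 7: ref 3 -> HIT, frames=[3,5] (faults so far: 5)
  step 8: ref 1 -> FAULT, evict 3, frames=[1,5] (faults so far: 6)
  step 9: ref 1 -> HIT, frames=[1,5] (faults so far: 6)
  step 10: ref 6 -> FAULT, evict 1, frames=[6,5] (faults so far: 7)
  step 11: ref 4 -> FAULT, evict 5, frames=[6,4] (faults so far: 8)
  step 12: ref 4 -> HIT, frames=[6,4] (faults so far: 8)
  Optimal total faults: 8

Answer: 9 10 8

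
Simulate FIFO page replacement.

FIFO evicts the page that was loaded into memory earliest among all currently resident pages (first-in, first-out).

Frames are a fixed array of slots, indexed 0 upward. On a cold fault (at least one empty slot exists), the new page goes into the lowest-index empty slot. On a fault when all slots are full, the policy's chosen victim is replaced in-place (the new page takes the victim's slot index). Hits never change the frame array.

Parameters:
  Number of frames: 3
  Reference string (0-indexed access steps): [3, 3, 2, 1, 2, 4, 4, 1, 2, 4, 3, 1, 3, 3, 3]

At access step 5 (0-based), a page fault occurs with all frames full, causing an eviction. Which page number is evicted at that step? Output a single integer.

Answer: 3

Derivation:
Step 0: ref 3 -> FAULT, frames=[3,-,-]
Step 1: ref 3 -> HIT, frames=[3,-,-]
Step 2: ref 2 -> FAULT, frames=[3,2,-]
Step 3: ref 1 -> FAULT, frames=[3,2,1]
Step 4: ref 2 -> HIT, frames=[3,2,1]
Step 5: ref 4 -> FAULT, evict 3, frames=[4,2,1]
At step 5: evicted page 3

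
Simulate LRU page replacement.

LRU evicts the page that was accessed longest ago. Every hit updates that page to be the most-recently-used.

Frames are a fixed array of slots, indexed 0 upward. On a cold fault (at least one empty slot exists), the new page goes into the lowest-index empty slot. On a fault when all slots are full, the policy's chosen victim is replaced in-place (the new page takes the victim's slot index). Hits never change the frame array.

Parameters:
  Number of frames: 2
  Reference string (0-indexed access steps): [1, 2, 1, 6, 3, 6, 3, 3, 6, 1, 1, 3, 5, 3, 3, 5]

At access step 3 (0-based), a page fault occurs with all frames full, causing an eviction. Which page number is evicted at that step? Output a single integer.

Answer: 2

Derivation:
Step 0: ref 1 -> FAULT, frames=[1,-]
Step 1: ref 2 -> FAULT, frames=[1,2]
Step 2: ref 1 -> HIT, frames=[1,2]
Step 3: ref 6 -> FAULT, evict 2, frames=[1,6]
At step 3: evicted page 2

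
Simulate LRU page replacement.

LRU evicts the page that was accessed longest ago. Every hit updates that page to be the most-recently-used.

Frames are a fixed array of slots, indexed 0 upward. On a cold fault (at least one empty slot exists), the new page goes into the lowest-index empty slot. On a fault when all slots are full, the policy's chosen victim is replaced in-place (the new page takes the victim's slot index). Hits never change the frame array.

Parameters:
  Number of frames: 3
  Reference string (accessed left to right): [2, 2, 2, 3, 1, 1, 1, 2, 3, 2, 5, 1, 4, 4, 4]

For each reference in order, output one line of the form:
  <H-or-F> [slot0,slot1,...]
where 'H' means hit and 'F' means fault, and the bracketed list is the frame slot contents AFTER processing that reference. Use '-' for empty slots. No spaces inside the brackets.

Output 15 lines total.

F [2,-,-]
H [2,-,-]
H [2,-,-]
F [2,3,-]
F [2,3,1]
H [2,3,1]
H [2,3,1]
H [2,3,1]
H [2,3,1]
H [2,3,1]
F [2,3,5]
F [2,1,5]
F [4,1,5]
H [4,1,5]
H [4,1,5]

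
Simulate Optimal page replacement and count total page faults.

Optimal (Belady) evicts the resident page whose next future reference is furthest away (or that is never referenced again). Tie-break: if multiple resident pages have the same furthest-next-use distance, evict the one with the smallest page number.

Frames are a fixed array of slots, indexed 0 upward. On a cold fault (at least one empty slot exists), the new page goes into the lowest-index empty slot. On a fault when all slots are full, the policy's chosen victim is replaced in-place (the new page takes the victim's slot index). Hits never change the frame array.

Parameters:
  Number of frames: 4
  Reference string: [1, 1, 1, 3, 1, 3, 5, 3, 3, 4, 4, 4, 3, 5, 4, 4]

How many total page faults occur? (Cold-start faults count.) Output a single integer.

Step 0: ref 1 → FAULT, frames=[1,-,-,-]
Step 1: ref 1 → HIT, frames=[1,-,-,-]
Step 2: ref 1 → HIT, frames=[1,-,-,-]
Step 3: ref 3 → FAULT, frames=[1,3,-,-]
Step 4: ref 1 → HIT, frames=[1,3,-,-]
Step 5: ref 3 → HIT, frames=[1,3,-,-]
Step 6: ref 5 → FAULT, frames=[1,3,5,-]
Step 7: ref 3 → HIT, frames=[1,3,5,-]
Step 8: ref 3 → HIT, frames=[1,3,5,-]
Step 9: ref 4 → FAULT, frames=[1,3,5,4]
Step 10: ref 4 → HIT, frames=[1,3,5,4]
Step 11: ref 4 → HIT, frames=[1,3,5,4]
Step 12: ref 3 → HIT, frames=[1,3,5,4]
Step 13: ref 5 → HIT, frames=[1,3,5,4]
Step 14: ref 4 → HIT, frames=[1,3,5,4]
Step 15: ref 4 → HIT, frames=[1,3,5,4]
Total faults: 4

Answer: 4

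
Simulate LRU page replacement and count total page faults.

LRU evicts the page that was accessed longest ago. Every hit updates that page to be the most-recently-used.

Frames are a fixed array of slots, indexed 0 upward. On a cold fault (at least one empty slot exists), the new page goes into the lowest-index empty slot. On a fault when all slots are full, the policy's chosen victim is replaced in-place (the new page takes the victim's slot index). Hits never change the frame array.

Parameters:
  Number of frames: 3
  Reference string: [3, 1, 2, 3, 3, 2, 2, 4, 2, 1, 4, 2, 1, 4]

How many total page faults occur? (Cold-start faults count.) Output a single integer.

Answer: 5

Derivation:
Step 0: ref 3 → FAULT, frames=[3,-,-]
Step 1: ref 1 → FAULT, frames=[3,1,-]
Step 2: ref 2 → FAULT, frames=[3,1,2]
Step 3: ref 3 → HIT, frames=[3,1,2]
Step 4: ref 3 → HIT, frames=[3,1,2]
Step 5: ref 2 → HIT, frames=[3,1,2]
Step 6: ref 2 → HIT, frames=[3,1,2]
Step 7: ref 4 → FAULT (evict 1), frames=[3,4,2]
Step 8: ref 2 → HIT, frames=[3,4,2]
Step 9: ref 1 → FAULT (evict 3), frames=[1,4,2]
Step 10: ref 4 → HIT, frames=[1,4,2]
Step 11: ref 2 → HIT, frames=[1,4,2]
Step 12: ref 1 → HIT, frames=[1,4,2]
Step 13: ref 4 → HIT, frames=[1,4,2]
Total faults: 5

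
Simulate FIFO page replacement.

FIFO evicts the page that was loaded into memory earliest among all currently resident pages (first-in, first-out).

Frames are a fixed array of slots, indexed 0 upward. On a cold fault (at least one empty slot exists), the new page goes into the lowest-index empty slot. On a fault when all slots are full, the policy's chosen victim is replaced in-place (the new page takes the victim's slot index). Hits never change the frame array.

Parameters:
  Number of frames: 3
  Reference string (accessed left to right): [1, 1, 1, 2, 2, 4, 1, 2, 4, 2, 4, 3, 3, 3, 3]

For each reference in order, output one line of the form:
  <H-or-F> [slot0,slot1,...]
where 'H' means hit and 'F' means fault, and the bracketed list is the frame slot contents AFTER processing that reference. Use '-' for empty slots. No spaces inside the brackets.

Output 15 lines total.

F [1,-,-]
H [1,-,-]
H [1,-,-]
F [1,2,-]
H [1,2,-]
F [1,2,4]
H [1,2,4]
H [1,2,4]
H [1,2,4]
H [1,2,4]
H [1,2,4]
F [3,2,4]
H [3,2,4]
H [3,2,4]
H [3,2,4]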